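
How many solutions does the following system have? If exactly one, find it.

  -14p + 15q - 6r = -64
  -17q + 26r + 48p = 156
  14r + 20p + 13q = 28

infinitely many solutions

Row-reduce:
R1 ← R1 / (-14).
R2 ← R2 − 48·R1.
R3 ← R3 − 20·R1.
R2 ← R2 / (241/7).
R1 ← R1 + 15/14·R2.
R3 ← R3 − 241/7·R2.
Rank is 2 with 3 unknowns, leaving r free.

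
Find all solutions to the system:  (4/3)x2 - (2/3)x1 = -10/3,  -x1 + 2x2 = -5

Row-reduce:
R1 ← R1 / (-2/3).
R2 ← R2 + 1·R1.
Rank is 1 with 2 unknowns, leaving x2 free.

infinitely many solutions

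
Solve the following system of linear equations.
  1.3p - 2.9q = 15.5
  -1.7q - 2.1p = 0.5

Row-reduce the augmented matrix:
R1 ← R1 / (13/10).
R2 ← R2 + 21/10·R1.
R2 ← R2 / (-83/13).
R1 ← R1 + 29/13·R2.
Reading off the reduced rows gives p = 3, q = -4.

p = 3, q = -4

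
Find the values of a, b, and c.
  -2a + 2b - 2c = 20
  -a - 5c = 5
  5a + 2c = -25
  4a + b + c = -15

a = -5, b = 5, c = 0

Row-reduce the augmented matrix:
R1 ← R1 / (-2).
R2 ← R2 + 1·R1.
R3 ← R3 − 5·R1.
R4 ← R4 − 4·R1.
R2 ← R2 / (-1).
R1 ← R1 + 1·R2.
R3 ← R3 − 5·R2.
R4 ← R4 − 5·R2.
R3 ← R3 / (-23).
R1 ← R1 − 5·R3.
R2 ← R2 − 4·R3.
R4 ← R4 + 23·R3.
R4 reduces to 0 = 0, so the extra equation is consistent.
Reading off the reduced rows gives a = -5, b = 5, c = 0.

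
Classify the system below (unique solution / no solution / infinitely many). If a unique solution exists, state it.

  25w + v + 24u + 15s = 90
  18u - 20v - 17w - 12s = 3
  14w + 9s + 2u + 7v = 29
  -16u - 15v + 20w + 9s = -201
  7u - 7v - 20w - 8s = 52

Row-reduce the augmented matrix:
R1 ← R1 / (24).
R2 ← R2 − 18·R1.
R3 ← R3 − 2·R1.
R4 ← R4 + 16·R1.
R5 ← R5 − 7·R1.
R2 ← R2 / (-83/4).
R1 ← R1 − 1/24·R2.
R3 ← R3 − 83/12·R2.
R4 ← R4 + 43/3·R2.
R5 ← R5 + 175/24·R2.
Swap R3 and R4.
R3 ← R3 / (5093/83).
R1 ← R1 − 161/166·R3.
R2 ← R2 − 143/83·R3.
R5 ← R5 + 2445/166·R3.
Swap R4 and R5.
R4 ← R4 / (21446/5093).
R1 ← R1 − 123/5093·R4.
R2 ← R2 − 63/463·R4.
R3 ← R3 − 2910/5093·R4.
R5 reduces to 0 = 0, so the extra equation is consistent.
Reading off the reduced rows gives u = 5, v = 5, w = -5, s = 6.

u = 5, v = 5, w = -5, s = 6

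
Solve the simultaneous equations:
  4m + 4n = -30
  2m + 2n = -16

no solution

Row-reduce:
R1 ← R1 / (4).
R2 ← R2 − 2·R1.
Row 2 reduces to 0 = -1, a contradiction. The system is inconsistent.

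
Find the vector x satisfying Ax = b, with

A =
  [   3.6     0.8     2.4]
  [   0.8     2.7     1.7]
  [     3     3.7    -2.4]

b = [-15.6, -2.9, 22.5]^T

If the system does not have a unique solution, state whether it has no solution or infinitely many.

x_1 = -1, x_2 = 3, x_3 = -6

Row-reduce the augmented matrix:
R1 ← R1 / (18/5).
R2 ← R2 − 4/5·R1.
R3 ← R3 − 3·R1.
R2 ← R2 / (227/90).
R1 ← R1 − 2/9·R2.
R3 ← R3 − 91/30·R2.
R3 ← R3 / (-13173/2270).
R1 ← R1 − 128/227·R3.
R2 ← R2 − 105/227·R3.
Reading off the reduced rows gives x_1 = -1, x_2 = 3, x_3 = -6.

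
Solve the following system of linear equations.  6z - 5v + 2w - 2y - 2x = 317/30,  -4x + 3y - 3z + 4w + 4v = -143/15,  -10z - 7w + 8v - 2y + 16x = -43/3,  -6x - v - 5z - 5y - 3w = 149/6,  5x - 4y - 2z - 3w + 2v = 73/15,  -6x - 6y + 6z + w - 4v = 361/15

x = -1, y = -8/3, z = -3/5, w = -1/3, v = -3/2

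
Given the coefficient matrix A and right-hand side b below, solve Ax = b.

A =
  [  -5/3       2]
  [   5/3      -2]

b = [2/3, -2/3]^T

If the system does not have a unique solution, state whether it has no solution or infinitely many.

infinitely many solutions

Row-reduce:
R1 ← R1 / (-5/3).
R2 ← R2 − 5/3·R1.
Rank is 1 with 2 unknowns, leaving x_2 free.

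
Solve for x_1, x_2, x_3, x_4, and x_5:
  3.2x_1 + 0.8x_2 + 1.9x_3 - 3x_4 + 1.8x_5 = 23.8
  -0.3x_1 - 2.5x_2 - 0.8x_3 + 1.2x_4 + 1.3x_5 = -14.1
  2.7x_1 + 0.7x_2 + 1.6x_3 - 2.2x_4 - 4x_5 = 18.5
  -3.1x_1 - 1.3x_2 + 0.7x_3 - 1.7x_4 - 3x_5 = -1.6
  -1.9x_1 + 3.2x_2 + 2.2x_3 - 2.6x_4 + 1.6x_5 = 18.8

x_1 = 2, x_2 = 3, x_3 = 0, x_4 = -5, x_5 = 0

Row-reduce the augmented matrix:
R1 ← R1 / (16/5).
R2 ← R2 + 3/10·R1.
R3 ← R3 − 27/10·R1.
R4 ← R4 + 31/10·R1.
R5 ← R5 + 19/10·R1.
R2 ← R2 / (-97/40).
R1 ← R1 − 1/4·R2.
R3 ← R3 − 1/40·R2.
R4 ← R4 + 21/40·R2.
R5 ← R5 − 147/40·R2.
R3 ← R3 / (-37/3880).
R1 ← R1 − 411/776·R3.
R2 ← R2 − 199/776·R3.
R4 ← R4 − 519/194·R3.
R5 ← R5 − 18513/7760·R3.
R4 ← R4 / (33589/370).
R1 ← R1 − 669/37·R4.
R2 ← R2 − 325/37·R4.
R3 ← R3 + 1322/37·R4.
R5 ← R5 − 30433/370·R4.
R5 ← R5 / (19055309/671780).
R1 ← R1 − 193019/67178·R5.
R2 ← R2 − 62941/67178·R5.
R3 ← R3 + 1046904/33589·R5.
R4 ← R4 + 571857/33589·R5.
Reading off the reduced rows gives x_1 = 2, x_2 = 3, x_3 = 0, x_4 = -5, x_5 = 0.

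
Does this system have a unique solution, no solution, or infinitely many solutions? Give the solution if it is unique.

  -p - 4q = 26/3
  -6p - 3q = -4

From equation 1: p = -26/3 − 4·q.
Substitute into equation 2 and solve: q = -8/3.
Then p = 2.

p = 2, q = -8/3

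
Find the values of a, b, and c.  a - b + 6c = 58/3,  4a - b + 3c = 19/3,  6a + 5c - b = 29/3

Row-reduce the augmented matrix:
R2 ← R2 − 4·R1.
R3 ← R3 − 6·R1.
R2 ← R2 / (3).
R1 ← R1 + 1·R2.
R3 ← R3 − 5·R2.
R3 ← R3 / (4).
R1 ← R1 + 1·R3.
R2 ← R2 + 7·R3.
Reading off the reduced rows gives a = -4/3, b = -8/3, c = 3.

a = -4/3, b = -8/3, c = 3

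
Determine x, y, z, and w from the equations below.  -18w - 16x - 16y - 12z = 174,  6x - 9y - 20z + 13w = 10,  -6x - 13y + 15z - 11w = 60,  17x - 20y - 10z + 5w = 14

x = -3, y = -3, z = -2, w = -3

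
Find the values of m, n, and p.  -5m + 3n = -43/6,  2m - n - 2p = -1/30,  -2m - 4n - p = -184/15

m = 7/3, n = 3/2, p = 8/5

Row-reduce the augmented matrix:
R1 ← R1 / (-5).
R2 ← R2 − 2·R1.
R3 ← R3 + 2·R1.
R2 ← R2 / (1/5).
R1 ← R1 + 3/5·R2.
R3 ← R3 + 26/5·R2.
R3 ← R3 / (-53).
R1 ← R1 + 6·R3.
R2 ← R2 + 10·R3.
Reading off the reduced rows gives m = 7/3, n = 3/2, p = 8/5.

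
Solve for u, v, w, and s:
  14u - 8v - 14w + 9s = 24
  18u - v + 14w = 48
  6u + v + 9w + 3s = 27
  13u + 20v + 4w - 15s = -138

u = 0, v = -6, w = 3, s = 2

Row-reduce the augmented matrix:
R1 ← R1 / (14).
R2 ← R2 − 18·R1.
R3 ← R3 − 6·R1.
R4 ← R4 − 13·R1.
R2 ← R2 / (65/7).
R1 ← R1 + 4/7·R2.
R3 ← R3 − 31/7·R2.
R4 ← R4 − 192/7·R2.
R3 ← R3 / (-17/65).
R1 ← R1 − 63/65·R3.
R2 ← R2 − 224/65·R3.
R4 ← R4 + 5039/65·R3.
R4 ← R4 / (-46611/34).
R1 ← R1 − 585/34·R4.
R2 ← R2 − 1023/17·R4.
R3 ← R3 + 303/17·R4.
Reading off the reduced rows gives u = 0, v = -6, w = 3, s = 2.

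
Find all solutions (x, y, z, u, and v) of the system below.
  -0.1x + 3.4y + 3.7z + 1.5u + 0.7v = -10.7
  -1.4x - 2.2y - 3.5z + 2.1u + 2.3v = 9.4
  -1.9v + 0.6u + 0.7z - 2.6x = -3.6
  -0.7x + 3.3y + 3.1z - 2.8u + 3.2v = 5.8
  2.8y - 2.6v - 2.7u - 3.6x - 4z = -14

x = -1, y = -4, z = 1, u = -2, v = 3

Row-reduce the augmented matrix:
R1 ← R1 / (-1/10).
R2 ← R2 + 7/5·R1.
R3 ← R3 + 13/5·R1.
R4 ← R4 + 7/10·R1.
R5 ← R5 + 18/5·R1.
R2 ← R2 / (-249/5).
R1 ← R1 + 34·R2.
R3 ← R3 + 442/5·R2.
R4 ← R4 + 41/2·R2.
R5 ← R5 + 598/5·R2.
R3 ← R3 / (6631/2490).
R1 ← R1 − 188/249·R3.
R2 ← R2 − 553/498·R3.
R4 ← R4 + 179/4980·R3.
R5 ← R5 + 5467/1245·R3.
R4 ← R4 / (-740729/132620).
R1 ← R1 + 4782/6631·R4.
R2 ← R2 − 31857/13262·R4.
R3 ← R3 + 12078/6631·R4.
R5 ← R5 + 1280307/66310·R4.
R5 ← R5 / (-8571586/336695).
R1 ← R1 + 8260/67339·R5.
R2 ← R2 − 238233/67339·R5.
R3 ← R3 + 200067/67339·R5.
R4 ← R4 + 15622/67339·R5.
Reading off the reduced rows gives x = -1, y = -4, z = 1, u = -2, v = 3.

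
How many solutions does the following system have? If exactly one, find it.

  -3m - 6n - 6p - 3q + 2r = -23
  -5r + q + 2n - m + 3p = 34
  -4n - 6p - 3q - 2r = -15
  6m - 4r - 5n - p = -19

Row-reduce:
R1 ← R1 / (-3).
R2 ← R2 + 1·R1.
R4 ← R4 − 6·R1.
R2 ← R2 / (4).
R1 ← R1 − 2·R2.
R3 ← R3 + 4·R2.
R4 ← R4 + 17·R2.
R3 ← R3 / (-1).
R1 ← R1 + 1/2·R3.
R2 ← R2 − 5/4·R3.
R4 ← R4 − 33/4·R3.
R4 ← R4 / (-23/4).
R1 ← R1 − 1/2·R4.
R2 ← R2 + 3/4·R4.
R3 ← R3 − 1·R4.
Rank is 4 with 5 unknowns, leaving r free.

infinitely many solutions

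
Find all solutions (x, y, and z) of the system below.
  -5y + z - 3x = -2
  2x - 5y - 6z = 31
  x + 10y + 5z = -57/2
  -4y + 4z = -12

Row-reduce:
R1 ← R1 / (-3).
R2 ← R2 − 2·R1.
R3 ← R3 − 1·R1.
R2 ← R2 / (-25/3).
R1 ← R1 − 5/3·R2.
R3 ← R3 − 25/3·R2.
R4 ← R4 + 4·R2.
Swap R3 and R4.
R3 ← R3 / (164/25).
R1 ← R1 + 7/5·R3.
R2 ← R2 − 16/25·R3.
Row 4 reduces to 0 = 1/2, a contradiction. The system is inconsistent.

no solution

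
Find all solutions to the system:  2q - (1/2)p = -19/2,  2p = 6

p = 3, q = -4

Row-reduce the augmented matrix:
R1 ← R1 / (-1/2).
R2 ← R2 − 2·R1.
R2 ← R2 / (8).
R1 ← R1 + 4·R2.
Reading off the reduced rows gives p = 3, q = -4.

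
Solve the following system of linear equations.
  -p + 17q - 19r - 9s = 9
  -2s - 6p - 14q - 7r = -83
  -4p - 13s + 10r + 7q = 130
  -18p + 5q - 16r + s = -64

p = 0, q = 4, r = 5, s = -4

Row-reduce the augmented matrix:
R1 ← R1 / (-1).
R2 ← R2 + 6·R1.
R3 ← R3 + 4·R1.
R4 ← R4 + 18·R1.
R2 ← R2 / (-116).
R1 ← R1 + 17·R2.
R3 ← R3 + 61·R2.
R4 ← R4 + 301·R2.
R3 ← R3 / (3449/116).
R1 ← R1 − 385/116·R3.
R2 ← R2 + 107/116·R3.
R4 ← R4 − 5609/116·R3.
R4 ← R4 / (121180/3449).
R1 ← R1 − 6430/3449·R4.
R2 ← R2 + 2011/3449·R4.
R3 ← R3 + 504/3449·R4.
Reading off the reduced rows gives p = 0, q = 4, r = 5, s = -4.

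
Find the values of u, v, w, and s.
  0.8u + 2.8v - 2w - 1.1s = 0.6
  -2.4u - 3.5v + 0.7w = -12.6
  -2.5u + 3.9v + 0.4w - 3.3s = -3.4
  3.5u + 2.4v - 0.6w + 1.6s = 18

Row-reduce the augmented matrix:
R1 ← R1 / (4/5).
R2 ← R2 + 12/5·R1.
R3 ← R3 + 5/2·R1.
R4 ← R4 − 7/2·R1.
R2 ← R2 / (49/10).
R1 ← R1 − 7/2·R2.
R3 ← R3 − 253/20·R2.
R4 ← R4 + 197/20·R2.
R3 ← R3 / (1919/245).
R1 ← R1 − 9/7·R3.
R2 ← R2 + 53/49·R3.
R4 ← R4 + 1227/490·R3.
R4 ← R4 / (107001/307040).
R1 ← R1 − 21175/30704·R4.
R2 ← R2 + 13123/30704·R4.
R3 ← R3 − 6985/30704·R4.
Reading off the reduced rows gives u = 0, v = 4, w = 2, s = 6.

u = 0, v = 4, w = 2, s = 6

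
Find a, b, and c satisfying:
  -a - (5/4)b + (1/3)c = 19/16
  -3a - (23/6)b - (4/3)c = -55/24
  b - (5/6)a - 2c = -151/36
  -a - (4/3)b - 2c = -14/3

a = -2/3, b = 1/4, c = 5/2

Row-reduce the augmented matrix:
R1 ← R1 / (-1).
R2 ← R2 + 3·R1.
R3 ← R3 + 5/6·R1.
R4 ← R4 + 1·R1.
R2 ← R2 / (-1/12).
R1 ← R1 − 5/4·R2.
R3 ← R3 − 49/24·R2.
R4 ← R4 + 1/12·R2.
R3 ← R3 / (-535/9).
R1 ← R1 + 106/3·R3.
R2 ← R2 − 28·R3.
R4 reduces to 0 = 0, so the extra equation is consistent.
Reading off the reduced rows gives a = -2/3, b = 1/4, c = 5/2.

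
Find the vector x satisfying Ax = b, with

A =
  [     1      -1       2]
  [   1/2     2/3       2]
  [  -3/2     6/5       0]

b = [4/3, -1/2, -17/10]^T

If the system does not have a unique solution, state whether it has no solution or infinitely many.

Row-reduce the augmented matrix:
R2 ← R2 − 1/2·R1.
R3 ← R3 + 3/2·R1.
R2 ← R2 / (7/6).
R1 ← R1 + 1·R2.
R3 ← R3 + 3/10·R2.
R3 ← R3 / (114/35).
R1 ← R1 − 20/7·R3.
R2 ← R2 − 6/7·R3.
Reading off the reduced rows gives x_1 = 1/3, x_2 = -1, x_3 = 0.

x_1 = 1/3, x_2 = -1, x_3 = 0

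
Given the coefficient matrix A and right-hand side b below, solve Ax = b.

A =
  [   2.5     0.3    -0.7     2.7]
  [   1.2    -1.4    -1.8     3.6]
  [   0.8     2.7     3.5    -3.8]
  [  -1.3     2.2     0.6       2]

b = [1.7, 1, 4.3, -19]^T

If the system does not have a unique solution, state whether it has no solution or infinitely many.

x_1 = 4, x_2 = -5, x_3 = 2, x_4 = -2

Row-reduce the augmented matrix:
R1 ← R1 / (5/2).
R2 ← R2 − 6/5·R1.
R3 ← R3 − 4/5·R1.
R4 ← R4 + 13/10·R1.
R2 ← R2 / (-193/125).
R1 ← R1 − 3/25·R2.
R3 ← R3 − 651/250·R2.
R4 ← R4 − 589/250·R2.
R3 ← R3 / (1211/965).
R1 ← R1 + 76/193·R3.
R2 ← R2 − 183/193·R3.
R4 ← R4 + 1928/965·R3.
R4 ← R4 / (68793/12110).
R1 ← R1 − 1229/1211·R4.
R2 ← R2 + 1095/1211·R4.
R3 ← R3 + 751/1211·R4.
Reading off the reduced rows gives x_1 = 4, x_2 = -5, x_3 = 2, x_4 = -2.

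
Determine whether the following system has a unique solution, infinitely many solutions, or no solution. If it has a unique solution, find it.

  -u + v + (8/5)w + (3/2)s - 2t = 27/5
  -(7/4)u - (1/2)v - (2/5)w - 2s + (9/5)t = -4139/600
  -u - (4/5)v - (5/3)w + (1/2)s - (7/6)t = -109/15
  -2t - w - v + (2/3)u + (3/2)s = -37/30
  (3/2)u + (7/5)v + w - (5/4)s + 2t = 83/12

u = 5/2, v = 3/2, w = 3, s = -4/3, t = -9/5

Row-reduce the augmented matrix:
R1 ← R1 / (-1).
R2 ← R2 + 7/4·R1.
R3 ← R3 + 1·R1.
R4 ← R4 − 2/3·R1.
R5 ← R5 − 3/2·R1.
R2 ← R2 / (-9/4).
R1 ← R1 + 1·R2.
R3 ← R3 + 9/5·R2.
R4 ← R4 + 1/3·R2.
R5 ← R5 − 29/10·R2.
R3 ← R3 / (-53/75).
R1 ← R1 + 8/45·R3.
R2 ← R2 − 64/45·R3.
R4 ← R4 − 73/135·R3.
R5 ← R5 + 163/225·R3.
R4 ← R4 / (15029/2862).
R1 ← R1 + 59/477·R4.
R2 ← R2 − 7145/954·R4.
R3 ← R3 + 405/106·R4.
R5 ← R5 + 14747/1908·R4.
R5 ← R5 / (-172887/300580).
R1 ← R1 − 25779/75145·R5.
R2 ← R2 − 11427/30058·R5.
R3 ← R3 + 1090/15029·R5.
R4 ← R4 + 96239/75145·R5.
Reading off the reduced rows gives u = 5/2, v = 3/2, w = 3, s = -4/3, t = -9/5.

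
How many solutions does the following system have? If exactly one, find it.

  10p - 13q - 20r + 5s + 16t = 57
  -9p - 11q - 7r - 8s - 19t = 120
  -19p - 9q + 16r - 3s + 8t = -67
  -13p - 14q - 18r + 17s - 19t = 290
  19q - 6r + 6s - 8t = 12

Row-reduce the augmented matrix:
R1 ← R1 / (10).
R2 ← R2 + 9·R1.
R3 ← R3 + 19·R1.
R4 ← R4 + 13·R1.
R2 ← R2 / (-227/10).
R1 ← R1 + 13/10·R2.
R3 ← R3 + 337/10·R2.
R4 ← R4 + 309/10·R2.
R5 ← R5 − 19·R2.
R3 ← R3 / (3431/227).
R1 ← R1 + 129/227·R3.
R2 ← R2 − 250/227·R3.
R4 ← R4 + 2263/227·R3.
R5 ← R5 + 6112/227·R3.
R4 ← R4 / (1691/47).
R1 ← R1 − 3912/3431·R4.
R2 ← R2 + 2395/3431·R4.
R3 ← R3 − 2655/3431·R4.
R5 ← R5 − 82021/3431·R4.
R5 ← R5 / (73631/1691).
R1 ← R1 − 3996/1691·R5.
R2 ← R2 + 3987/1691·R5.
R3 ← R3 − 3682/1691·R5.
R4 ← R4 − 1781/1691·R5.
Reading off the reduced rows gives p = 0, q = -4, r = -3, s = 5, t = -5.

p = 0, q = -4, r = -3, s = 5, t = -5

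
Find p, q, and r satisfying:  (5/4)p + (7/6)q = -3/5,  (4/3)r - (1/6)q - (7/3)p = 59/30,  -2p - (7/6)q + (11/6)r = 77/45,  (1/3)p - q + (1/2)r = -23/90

Row-reduce the augmented matrix:
R1 ← R1 / (5/4).
R2 ← R2 + 7/3·R1.
R3 ← R3 + 2·R1.
R4 ← R4 − 1/3·R1.
R2 ← R2 / (181/90).
R1 ← R1 − 14/15·R2.
R3 ← R3 − 7/10·R2.
R4 ← R4 + 59/45·R2.
R3 ← R3 / (1487/1086).
R1 ← R1 + 112/181·R3.
R2 ← R2 − 120/181·R3.
R4 ← R4 − 1487/1086·R3.
R4 reduces to 0 = 0, so the extra equation is consistent.
Reading off the reduced rows gives p = -2/3, q = 1/5, r = 1/3.

p = -2/3, q = 1/5, r = 1/3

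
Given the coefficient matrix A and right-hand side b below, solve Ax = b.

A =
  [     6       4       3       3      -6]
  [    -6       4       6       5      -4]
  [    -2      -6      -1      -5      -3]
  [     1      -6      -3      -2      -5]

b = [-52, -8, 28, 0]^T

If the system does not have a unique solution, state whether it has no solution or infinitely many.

infinitely many solutions

Row-reduce:
R1 ← R1 / (6).
R2 ← R2 + 6·R1.
R3 ← R3 + 2·R1.
R4 ← R4 − 1·R1.
R2 ← R2 / (8).
R1 ← R1 − 2/3·R2.
R3 ← R3 + 14/3·R2.
R4 ← R4 + 20/3·R2.
R3 ← R3 / (21/4).
R1 ← R1 + 1/4·R3.
R2 ← R2 − 9/8·R3.
R4 ← R4 − 4·R3.
R4 ← R4 / (461/126).
R1 ← R1 + 17/126·R4.
R2 ← R2 − 6/7·R4.
R3 ← R3 − 8/63·R4.
Rank is 4 with 5 unknowns, leaving x_5 free.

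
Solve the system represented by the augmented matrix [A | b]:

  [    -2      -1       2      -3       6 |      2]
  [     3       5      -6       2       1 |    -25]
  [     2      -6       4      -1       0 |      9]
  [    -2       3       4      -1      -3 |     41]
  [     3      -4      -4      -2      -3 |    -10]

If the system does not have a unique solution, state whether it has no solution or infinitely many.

x_1 = 1, x_2 = 3, x_3 = 5, x_4 = -5, x_5 = -3

Row-reduce the augmented matrix:
R1 ← R1 / (-2).
R2 ← R2 − 3·R1.
R3 ← R3 − 2·R1.
R4 ← R4 + 2·R1.
R5 ← R5 − 3·R1.
R2 ← R2 / (7/2).
R1 ← R1 − 1/2·R2.
R3 ← R3 + 7·R2.
R4 ← R4 − 4·R2.
R5 ← R5 + 11/2·R2.
Swap R3 and R4.
R3 ← R3 / (38/7).
R1 ← R1 + 4/7·R3.
R2 ← R2 + 6/7·R3.
R5 ← R5 + 40/7·R3.
R4 ← R4 / (-9).
R1 ← R1 − 45/19·R4.
R2 ← R2 − 1/19·R4.
R3 ← R3 − 17/19·R4.
R5 ← R5 + 101/19·R4.
R5 ← R5 / (-2590/171).
R1 ← R1 − 5/19·R5.
R2 ← R2 + 37/171·R5.
R3 ← R3 + 403/342·R5.
R4 ← R4 + 26/9·R5.
Reading off the reduced rows gives x_1 = 1, x_2 = 3, x_3 = 5, x_4 = -5, x_5 = -3.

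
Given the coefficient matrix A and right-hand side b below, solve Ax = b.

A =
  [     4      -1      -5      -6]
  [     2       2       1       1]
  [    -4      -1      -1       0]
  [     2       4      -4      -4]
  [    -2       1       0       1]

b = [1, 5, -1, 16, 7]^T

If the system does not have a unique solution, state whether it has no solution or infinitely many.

Row-reduce:
R1 ← R1 / (4).
R2 ← R2 − 2·R1.
R3 ← R3 + 4·R1.
R4 ← R4 − 2·R1.
R5 ← R5 + 2·R1.
R2 ← R2 / (5/2).
R1 ← R1 + 1/4·R2.
R3 ← R3 + 2·R2.
R4 ← R4 − 9/2·R2.
R5 ← R5 − 1/2·R2.
R3 ← R3 / (-16/5).
R1 ← R1 + 9/10·R3.
R2 ← R2 − 7/5·R3.
R4 ← R4 + 39/5·R3.
R5 ← R5 + 16/5·R3.
R4 ← R4 / (-11/8).
R1 ← R1 + 5/16·R4.
R2 ← R2 − 3/8·R4.
R3 ← R3 − 7/8·R4.
Row 5 reduces to 0 = 3, a contradiction. The system is inconsistent.

no solution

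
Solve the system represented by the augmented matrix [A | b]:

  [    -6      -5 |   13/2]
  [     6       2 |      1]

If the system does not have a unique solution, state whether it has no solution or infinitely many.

Row-reduce the augmented matrix:
R1 ← R1 / (-6).
R2 ← R2 − 6·R1.
R2 ← R2 / (-3).
R1 ← R1 − 5/6·R2.
Reading off the reduced rows gives x_1 = 1, x_2 = -5/2.

x_1 = 1, x_2 = -5/2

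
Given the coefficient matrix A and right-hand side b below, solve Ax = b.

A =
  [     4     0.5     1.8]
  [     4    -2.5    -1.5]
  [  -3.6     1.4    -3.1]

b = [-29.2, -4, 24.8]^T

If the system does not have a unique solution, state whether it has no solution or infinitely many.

x_1 = -5, x_2 = -4, x_3 = -4

Row-reduce the augmented matrix:
R1 ← R1 / (4).
R2 ← R2 − 4·R1.
R3 ← R3 + 18/5·R1.
R2 ← R2 / (-3).
R1 ← R1 − 1/8·R2.
R3 ← R3 − 37/20·R2.
R3 ← R3 / (-703/200).
R1 ← R1 − 5/16·R3.
R2 ← R2 − 11/10·R3.
Reading off the reduced rows gives x_1 = -5, x_2 = -4, x_3 = -4.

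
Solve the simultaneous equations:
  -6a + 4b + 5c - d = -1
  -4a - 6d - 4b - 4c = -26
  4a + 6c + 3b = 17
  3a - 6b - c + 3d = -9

a = 2, b = 3, c = 0, d = 1

Row-reduce the augmented matrix:
R1 ← R1 / (-6).
R2 ← R2 + 4·R1.
R3 ← R3 − 4·R1.
R4 ← R4 − 3·R1.
R2 ← R2 / (-20/3).
R1 ← R1 + 2/3·R2.
R3 ← R3 − 17/3·R2.
R4 ← R4 + 4·R2.
R3 ← R3 / (31/10).
R1 ← R1 + 1/10·R3.
R2 ← R2 − 11/10·R3.
R4 ← R4 − 59/10·R3.
R4 ← R4 / (967/62).
R1 ← R1 − 33/62·R4.
R2 ← R2 − 82/31·R4.
R3 ← R3 + 52/31·R4.
Reading off the reduced rows gives a = 2, b = 3, c = 0, d = 1.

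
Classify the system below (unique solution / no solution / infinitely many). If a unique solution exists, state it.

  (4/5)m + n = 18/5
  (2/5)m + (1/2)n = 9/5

Row-reduce:
R1 ← R1 / (4/5).
R2 ← R2 − 2/5·R1.
Rank is 1 with 2 unknowns, leaving n free.

infinitely many solutions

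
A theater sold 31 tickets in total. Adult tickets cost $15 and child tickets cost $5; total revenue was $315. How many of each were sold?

Let a = adult tickets, c = child tickets.
  a + c = 31
  15a + 5c = 315
Row-reduce the augmented matrix:
R2 ← R2 − 15·R1.
R2 ← R2 / (-10).
R1 ← R1 − 1·R2.
Reading off the reduced rows gives a = 16, c = 15.

adult tickets: 16, child tickets: 15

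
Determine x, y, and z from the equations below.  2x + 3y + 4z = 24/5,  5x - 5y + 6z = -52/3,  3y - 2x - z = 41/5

x = 2/5, y = 8/3, z = -1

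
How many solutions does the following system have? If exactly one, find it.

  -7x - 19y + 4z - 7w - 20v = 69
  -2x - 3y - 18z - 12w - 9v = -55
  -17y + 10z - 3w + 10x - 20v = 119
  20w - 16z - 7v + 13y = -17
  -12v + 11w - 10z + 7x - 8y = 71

x = 2, y = -4, z = 2, w = 3, v = -1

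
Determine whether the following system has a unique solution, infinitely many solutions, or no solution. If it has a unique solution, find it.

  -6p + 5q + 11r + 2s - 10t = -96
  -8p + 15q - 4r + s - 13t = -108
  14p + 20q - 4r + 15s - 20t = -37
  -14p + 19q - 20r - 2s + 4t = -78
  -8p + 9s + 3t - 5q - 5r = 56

Row-reduce the augmented matrix:
R1 ← R1 / (-6).
R2 ← R2 + 8·R1.
R3 ← R3 − 14·R1.
R4 ← R4 + 14·R1.
R5 ← R5 + 8·R1.
R2 ← R2 / (25/3).
R1 ← R1 + 5/6·R2.
R3 ← R3 − 95/3·R2.
R4 ← R4 − 22/3·R2.
R5 ← R5 + 35/3·R2.
R3 ← R3 / (463/5).
R1 ← R1 + 37/10·R3.
R2 ← R2 + 56/25·R3.
R4 ← R4 + 731/25·R3.
R5 ← R5 + 229/5·R3.
R4 ← R4 / (6968/2315).
R1 ← R1 − 499/926·R4.
R2 ← R2 − 993/2315·R4.
R3 ← R3 − 130/463·R4.
R5 ← R5 − 7806/463·R4.
R5 ← R5 / (-271175/3484).
R1 ← R1 + 33471/13936·R5.
R2 ← R2 + 20105/6968·R5.
R3 ← R3 + 453/268·R5.
R4 ← R4 − 29995/6968·R5.
Reading off the reduced rows gives p = 3, q = -6, r = -4, s = 3, t = 1.

p = 3, q = -6, r = -4, s = 3, t = 1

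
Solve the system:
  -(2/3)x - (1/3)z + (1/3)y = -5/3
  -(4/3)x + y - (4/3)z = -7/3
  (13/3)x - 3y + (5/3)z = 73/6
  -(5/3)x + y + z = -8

no solution

Row-reduce:
R1 ← R1 / (-2/3).
R2 ← R2 + 4/3·R1.
R3 ← R3 − 13/3·R1.
R4 ← R4 + 5/3·R1.
R2 ← R2 / (1/3).
R1 ← R1 + 1/2·R2.
R3 ← R3 + 5/6·R2.
R4 ← R4 − 1/6·R2.
R3 ← R3 / (-13/6).
R1 ← R1 + 1/2·R3.
R2 ← R2 + 2·R3.
R4 ← R4 − 13/6·R3.
Row 4 reduces to 0 = -1/2, a contradiction. The system is inconsistent.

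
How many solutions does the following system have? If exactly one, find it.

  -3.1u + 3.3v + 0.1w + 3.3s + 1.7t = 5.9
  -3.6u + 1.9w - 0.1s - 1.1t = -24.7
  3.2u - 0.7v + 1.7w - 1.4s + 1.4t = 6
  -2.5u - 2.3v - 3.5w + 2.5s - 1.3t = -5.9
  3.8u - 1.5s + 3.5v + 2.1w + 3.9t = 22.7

u = 6, v = 4, w = -2, s = 4, t = -1

Row-reduce the augmented matrix:
R1 ← R1 / (-31/10).
R2 ← R2 + 18/5·R1.
R3 ← R3 − 16/5·R1.
R4 ← R4 + 5/2·R1.
R5 ← R5 − 19/5·R1.
R2 ← R2 / (-594/155).
R1 ← R1 + 33/31·R2.
R3 ← R3 − 839/310·R2.
R4 ← R4 + 769/155·R2.
R5 ← R5 − 2339/310·R2.
R3 ← R3 / (36389/11880).
R1 ← R1 + 19/36·R3.
R2 ← R2 + 553/1188·R3.
R4 ← R4 + 34987/5940·R3.
R5 ← R5 − 68129/11880·R3.
R4 ← R4 / (627273/181945).
R1 ← R1 + 3821/36389·R4.
R2 ← R2 − 33077/36389·R4.
R3 ← R3 + 9155/36389·R4.
R5 ← R5 + 1366077/363890·R4.
R5 ← R5 / (658457/418182).
R1 ← R1 − 359141/627273·R5.
R2 ← R2 − 67633/627273·R5.
R3 ← R3 − 347969/627273·R5.
R4 ← R4 − 582338/627273·R5.
Reading off the reduced rows gives u = 6, v = 4, w = -2, s = 4, t = -1.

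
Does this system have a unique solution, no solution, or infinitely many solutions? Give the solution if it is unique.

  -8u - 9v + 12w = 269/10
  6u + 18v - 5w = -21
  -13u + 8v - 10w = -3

u = -1, v = -1/2, w = 6/5

Row-reduce the augmented matrix:
R1 ← R1 / (-8).
R2 ← R2 − 6·R1.
R3 ← R3 + 13·R1.
R2 ← R2 / (45/4).
R1 ← R1 − 9/8·R2.
R3 ← R3 − 181/8·R2.
R3 ← R3 / (-3379/90).
R1 ← R1 + 19/10·R3.
R2 ← R2 − 16/45·R3.
Reading off the reduced rows gives u = -1, v = -1/2, w = 6/5.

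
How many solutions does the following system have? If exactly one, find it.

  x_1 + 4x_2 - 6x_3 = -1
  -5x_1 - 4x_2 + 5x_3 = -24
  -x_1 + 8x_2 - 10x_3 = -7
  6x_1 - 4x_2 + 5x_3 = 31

x_1 = 5, x_2 = 6, x_3 = 5

Row-reduce the augmented matrix:
R2 ← R2 + 5·R1.
R3 ← R3 + 1·R1.
R4 ← R4 − 6·R1.
R2 ← R2 / (16).
R1 ← R1 − 4·R2.
R3 ← R3 − 12·R2.
R4 ← R4 + 28·R2.
R3 ← R3 / (11/4).
R1 ← R1 − 1/4·R3.
R2 ← R2 + 25/16·R3.
R4 ← R4 + 11/4·R3.
R4 reduces to 0 = 0, so the extra equation is consistent.
Reading off the reduced rows gives x_1 = 5, x_2 = 6, x_3 = 5.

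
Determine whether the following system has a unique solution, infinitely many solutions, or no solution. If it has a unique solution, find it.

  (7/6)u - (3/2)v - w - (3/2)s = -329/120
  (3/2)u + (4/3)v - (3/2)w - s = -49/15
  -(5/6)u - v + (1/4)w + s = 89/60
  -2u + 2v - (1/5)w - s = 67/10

u = -14/5, v = 1/4, w = 0, s = -3/5

Row-reduce the augmented matrix:
R1 ← R1 / (7/6).
R2 ← R2 − 3/2·R1.
R3 ← R3 + 5/6·R1.
R4 ← R4 + 2·R1.
R2 ← R2 / (137/42).
R1 ← R1 + 9/7·R2.
R3 ← R3 + 29/14·R2.
R4 ← R4 + 4/7·R2.
R3 ← R3 / (-329/548).
R1 ← R1 + 129/137·R3.
R2 ← R2 + 9/137·R3.
R4 ← R4 + 1337/685·R3.
R4 ← R4 / (-1197/235).
R1 ← R1 + 570/329·R4.
R2 ← R2 − 75/329·R4.
R3 ← R3 + 284/329·R4.
Reading off the reduced rows gives u = -14/5, v = 1/4, w = 0, s = -3/5.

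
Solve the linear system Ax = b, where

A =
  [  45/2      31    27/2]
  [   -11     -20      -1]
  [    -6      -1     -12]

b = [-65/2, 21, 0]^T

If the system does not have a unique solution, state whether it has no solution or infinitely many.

no solution

Row-reduce:
R1 ← R1 / (45/2).
R2 ← R2 + 11·R1.
R3 ← R3 + 6·R1.
R2 ← R2 / (-218/45).
R1 ← R1 − 62/45·R2.
R3 ← R3 − 109/15·R2.
Row 3 reduces to 0 = -1, a contradiction. The system is inconsistent.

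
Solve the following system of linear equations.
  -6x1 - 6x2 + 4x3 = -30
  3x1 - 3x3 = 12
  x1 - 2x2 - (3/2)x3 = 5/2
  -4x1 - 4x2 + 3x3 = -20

Row-reduce:
R1 ← R1 / (-6).
R2 ← R2 − 3·R1.
R3 ← R3 − 1·R1.
R4 ← R4 + 4·R1.
R2 ← R2 / (-3).
R1 ← R1 − 1·R2.
R3 ← R3 + 3·R2.
R3 ← R3 / (1/6).
R1 ← R1 + 1·R3.
R2 ← R2 − 1/3·R3.
R4 ← R4 − 1/3·R3.
Row 4 reduces to 0 = -1, a contradiction. The system is inconsistent.

no solution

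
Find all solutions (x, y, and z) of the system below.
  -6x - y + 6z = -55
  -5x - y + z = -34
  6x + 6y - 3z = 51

x = 6, y = 1, z = -3

Row-reduce the augmented matrix:
R1 ← R1 / (-6).
R2 ← R2 + 5·R1.
R3 ← R3 − 6·R1.
R2 ← R2 / (-1/6).
R1 ← R1 − 1/6·R2.
R3 ← R3 − 5·R2.
R3 ← R3 / (-117).
R1 ← R1 + 5·R3.
R2 ← R2 − 24·R3.
Reading off the reduced rows gives x = 6, y = 1, z = -3.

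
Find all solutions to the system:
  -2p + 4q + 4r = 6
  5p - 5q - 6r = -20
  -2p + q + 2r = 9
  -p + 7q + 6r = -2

p = -5, q = -1, r = 0

Row-reduce the augmented matrix:
R1 ← R1 / (-2).
R2 ← R2 − 5·R1.
R3 ← R3 + 2·R1.
R4 ← R4 + 1·R1.
R2 ← R2 / (5).
R1 ← R1 + 2·R2.
R3 ← R3 + 3·R2.
R4 ← R4 − 5·R2.
R3 ← R3 / (2/5).
R1 ← R1 + 2/5·R3.
R2 ← R2 − 4/5·R3.
R4 reduces to 0 = 0, so the extra equation is consistent.
Reading off the reduced rows gives p = -5, q = -1, r = 0.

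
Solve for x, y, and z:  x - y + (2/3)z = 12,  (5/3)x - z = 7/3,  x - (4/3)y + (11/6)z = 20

Row-reduce the augmented matrix:
R2 ← R2 − 5/3·R1.
R3 ← R3 − 1·R1.
R2 ← R2 / (5/3).
R1 ← R1 + 1·R2.
R3 ← R3 + 1/3·R2.
R3 ← R3 / (67/90).
R1 ← R1 + 3/5·R3.
R2 ← R2 + 19/15·R3.
Reading off the reduced rows gives x = 5, y = -3, z = 6.

x = 5, y = -3, z = 6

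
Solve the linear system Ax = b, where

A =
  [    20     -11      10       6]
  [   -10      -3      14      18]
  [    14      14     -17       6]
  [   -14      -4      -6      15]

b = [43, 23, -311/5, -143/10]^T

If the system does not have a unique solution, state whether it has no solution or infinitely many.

Row-reduce the augmented matrix:
R1 ← R1 / (20).
R2 ← R2 + 10·R1.
R3 ← R3 − 14·R1.
R4 ← R4 + 14·R1.
R2 ← R2 / (-17/2).
R1 ← R1 + 11/20·R2.
R3 ← R3 − 217/10·R2.
R4 ← R4 + 117/10·R2.
R3 ← R3 / (2083/85).
R1 ← R1 + 62/85·R3.
R2 ← R2 + 38/17·R3.
R4 ← R4 + 2138/85·R3.
R4 ← R4 / (98253/2083).
R1 ← R1 − 1230/2083·R4.
R2 ← R2 − 5382/2083·R4.
R3 ← R3 − 4710/2083·R4.
Reading off the reduced rows gives x_1 = 1/5, x_2 = -2, x_3 = 2, x_4 = -1/2.

x_1 = 1/5, x_2 = -2, x_3 = 2, x_4 = -1/2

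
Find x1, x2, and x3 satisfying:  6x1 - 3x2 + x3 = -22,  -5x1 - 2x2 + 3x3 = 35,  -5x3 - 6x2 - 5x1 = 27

x1 = -5, x2 = -2, x3 = 2

Row-reduce the augmented matrix:
R1 ← R1 / (6).
R2 ← R2 + 5·R1.
R3 ← R3 + 5·R1.
R2 ← R2 / (-9/2).
R1 ← R1 + 1/2·R2.
R3 ← R3 + 17/2·R2.
R3 ← R3 / (-308/27).
R1 ← R1 + 7/27·R3.
R2 ← R2 + 23/27·R3.
Reading off the reduced rows gives x1 = -5, x2 = -2, x3 = 2.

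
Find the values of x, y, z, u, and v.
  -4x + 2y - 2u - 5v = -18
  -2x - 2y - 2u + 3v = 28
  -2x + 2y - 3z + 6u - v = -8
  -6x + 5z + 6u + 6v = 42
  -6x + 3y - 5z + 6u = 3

Row-reduce the augmented matrix:
R1 ← R1 / (-4).
R2 ← R2 + 2·R1.
R3 ← R3 + 2·R1.
R4 ← R4 + 6·R1.
R5 ← R5 + 6·R1.
R2 ← R2 / (-3).
R1 ← R1 + 1/2·R2.
R3 ← R3 − 1·R2.
R4 ← R4 + 3·R2.
R3 ← R3 / (-3).
R4 ← R4 − 5·R3.
R5 ← R5 + 5·R3.
R4 ← R4 / (190/9).
R1 ← R1 − 2/3·R4.
R2 ← R2 − 1/3·R4.
R3 ← R3 + 20/9·R4.
R5 ← R5 + 19/9·R4.
R5 ← R5 / (33/10).
R1 ← R1 + 9/95·R5.
R2 ← R2 + 389/190·R5.
R3 ← R3 − 6/19·R5.
R4 ← R4 − 61/95·R5.
Reading off the reduced rows gives x = -3, y = -5, z = 0, u = 0, v = 4.

x = -3, y = -5, z = 0, u = 0, v = 4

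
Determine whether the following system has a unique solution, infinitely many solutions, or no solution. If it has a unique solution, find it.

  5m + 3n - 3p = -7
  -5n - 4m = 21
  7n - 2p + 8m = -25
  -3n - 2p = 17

Row-reduce the augmented matrix:
R1 ← R1 / (5).
R2 ← R2 + 4·R1.
R3 ← R3 − 8·R1.
R2 ← R2 / (-13/5).
R1 ← R1 − 3/5·R2.
R3 ← R3 − 11/5·R2.
R4 ← R4 + 3·R2.
R3 ← R3 / (10/13).
R1 ← R1 + 15/13·R3.
R2 ← R2 − 12/13·R3.
R4 ← R4 − 10/13·R3.
R4 reduces to 0 = 0, so the extra equation is consistent.
Reading off the reduced rows gives m = 1, n = -5, p = -1.

m = 1, n = -5, p = -1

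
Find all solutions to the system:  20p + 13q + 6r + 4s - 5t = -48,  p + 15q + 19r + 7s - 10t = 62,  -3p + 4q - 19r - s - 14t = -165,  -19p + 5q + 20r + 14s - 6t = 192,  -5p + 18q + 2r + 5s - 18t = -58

p = -3, q = -1, r = 5, s = 5, t = 5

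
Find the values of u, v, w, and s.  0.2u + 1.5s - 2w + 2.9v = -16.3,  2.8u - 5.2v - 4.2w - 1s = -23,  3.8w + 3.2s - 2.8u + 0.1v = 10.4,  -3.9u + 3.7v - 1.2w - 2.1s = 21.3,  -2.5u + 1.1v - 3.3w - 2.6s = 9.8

Row-reduce the augmented matrix:
R1 ← R1 / (1/5).
R2 ← R2 − 14/5·R1.
R3 ← R3 + 14/5·R1.
R4 ← R4 + 39/10·R1.
R5 ← R5 + 5/2·R1.
R2 ← R2 / (-229/5).
R1 ← R1 − 29/2·R2.
R3 ← R3 − 407/10·R2.
R4 ← R4 − 241/4·R2.
R5 ← R5 − 747/20·R2.
R3 ← R3 / (-1397/458).
R1 ← R1 + 1129/458·R3.
R2 ← R2 + 119/229·R3.
R4 ← R4 + 40721/4580·R3.
R5 ← R5 + 40721/4580·R3.
R4 ← R4 / (-194877/12700).
R1 ← R1 + 4093/1270·R4.
R2 ← R2 + 198/635·R4.
R3 ← R3 + 968/635·R4.
R5 ← R5 + 194877/12700·R4.
R5 reduces to 0 = 0, so the extra equation is consistent.
Reading off the reduced rows gives u = -4, v = 0, w = 4, s = -5.

u = -4, v = 0, w = 4, s = -5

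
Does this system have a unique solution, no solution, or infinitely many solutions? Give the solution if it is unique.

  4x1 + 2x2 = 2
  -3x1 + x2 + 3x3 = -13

Row-reduce:
R1 ← R1 / (4).
R2 ← R2 + 3·R1.
R2 ← R2 / (5/2).
R1 ← R1 − 1/2·R2.
Rank is 2 with 3 unknowns, leaving x3 free.

infinitely many solutions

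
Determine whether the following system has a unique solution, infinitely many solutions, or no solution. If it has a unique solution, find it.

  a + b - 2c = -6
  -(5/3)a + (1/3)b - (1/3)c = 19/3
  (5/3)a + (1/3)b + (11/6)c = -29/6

a = -4, b = 0, c = 1

Row-reduce the augmented matrix:
R2 ← R2 + 5/3·R1.
R3 ← R3 − 5/3·R1.
R2 ← R2 / (2).
R1 ← R1 − 1·R2.
R3 ← R3 + 4/3·R2.
R3 ← R3 / (49/18).
R1 ← R1 + 1/6·R3.
R2 ← R2 + 11/6·R3.
Reading off the reduced rows gives a = -4, b = 0, c = 1.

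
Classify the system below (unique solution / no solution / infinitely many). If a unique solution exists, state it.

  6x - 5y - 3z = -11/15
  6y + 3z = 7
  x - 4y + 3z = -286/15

x = 3/5, y = 8/3, z = -3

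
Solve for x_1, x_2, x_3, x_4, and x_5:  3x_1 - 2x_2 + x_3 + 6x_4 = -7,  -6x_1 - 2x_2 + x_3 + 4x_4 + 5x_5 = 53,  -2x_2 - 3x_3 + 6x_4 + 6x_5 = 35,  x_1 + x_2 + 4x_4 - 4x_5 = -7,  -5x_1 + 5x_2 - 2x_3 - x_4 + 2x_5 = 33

x_1 = -6, x_2 = -1, x_3 = -3, x_4 = 2, x_5 = 2

Row-reduce the augmented matrix:
R1 ← R1 / (3).
R2 ← R2 + 6·R1.
R4 ← R4 − 1·R1.
R5 ← R5 + 5·R1.
R2 ← R2 / (-6).
R1 ← R1 + 2/3·R2.
R3 ← R3 + 2·R2.
R4 ← R4 − 5/3·R2.
R5 ← R5 − 5/3·R2.
R3 ← R3 / (-4).
R2 ← R2 + 1/2·R3.
R4 ← R4 − 1/2·R3.
R5 ← R5 − 1/2·R3.
R4 ← R4 / (235/36).
R1 ← R1 − 2/9·R4.
R2 ← R2 + 11/4·R4.
R3 ← R3 + 1/6·R4.
R5 ← R5 − 487/36·R4.
R5 ← R5 / (3863/470).
R1 ← R1 + 114/235·R5.
R2 ← R2 + 528/235·R5.
R3 ← R3 + 267/235·R5.
R4 ← R4 + 149/470·R5.
Reading off the reduced rows gives x_1 = -6, x_2 = -1, x_3 = -3, x_4 = 2, x_5 = 2.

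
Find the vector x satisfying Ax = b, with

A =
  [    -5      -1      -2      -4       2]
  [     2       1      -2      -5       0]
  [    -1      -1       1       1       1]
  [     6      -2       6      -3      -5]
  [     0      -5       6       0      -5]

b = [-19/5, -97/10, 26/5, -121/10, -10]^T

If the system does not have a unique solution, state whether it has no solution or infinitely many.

Row-reduce the augmented matrix:
R1 ← R1 / (-5).
R2 ← R2 − 2·R1.
R3 ← R3 + 1·R1.
R4 ← R4 − 6·R1.
R2 ← R2 / (3/5).
R1 ← R1 − 1/5·R2.
R3 ← R3 + 4/5·R2.
R4 ← R4 + 16/5·R2.
R5 ← R5 + 5·R2.
R3 ← R3 / (-7/3).
R1 ← R1 − 4/3·R3.
R2 ← R2 + 14/3·R3.
R4 ← R4 + 34/3·R3.
R5 ← R5 + 52/3·R3.
R4 ← R4 / (-9).
R1 ← R1 + 1·R4.
R2 ← R2 − 3·R4.
R3 ← R3 − 3·R4.
R5 ← R5 + 3·R4.
R5 ← R5 / (-60/7).
R1 ← R1 − 1·R5.
R2 ← R2 + 29/7·R5.
R3 ← R3 + 20/7·R5.
R4 ← R4 − 5/7·R5.
Reading off the reduced rows gives x_1 = 0, x_2 = 4/5, x_3 = 3/2, x_4 = 3/2, x_5 = 3.

x_1 = 0, x_2 = 4/5, x_3 = 3/2, x_4 = 3/2, x_5 = 3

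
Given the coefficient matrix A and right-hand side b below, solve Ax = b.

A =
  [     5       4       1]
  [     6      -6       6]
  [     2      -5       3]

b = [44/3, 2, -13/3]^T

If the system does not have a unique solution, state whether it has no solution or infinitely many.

x_1 = 2/3, x_2 = 7/3, x_3 = 2

Row-reduce the augmented matrix:
R1 ← R1 / (5).
R2 ← R2 − 6·R1.
R3 ← R3 − 2·R1.
R2 ← R2 / (-54/5).
R1 ← R1 − 4/5·R2.
R3 ← R3 + 33/5·R2.
R3 ← R3 / (-1/3).
R1 ← R1 − 5/9·R3.
R2 ← R2 + 4/9·R3.
Reading off the reduced rows gives x_1 = 2/3, x_2 = 7/3, x_3 = 2.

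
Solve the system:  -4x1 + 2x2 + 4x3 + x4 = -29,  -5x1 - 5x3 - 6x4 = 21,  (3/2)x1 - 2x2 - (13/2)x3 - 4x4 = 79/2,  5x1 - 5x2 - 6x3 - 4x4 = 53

Row-reduce:
R1 ← R1 / (-4).
R2 ← R2 + 5·R1.
R3 ← R3 − 3/2·R1.
R4 ← R4 − 5·R1.
R2 ← R2 / (-5/2).
R1 ← R1 + 1/2·R2.
R3 ← R3 + 5/4·R2.
R4 ← R4 + 5/2·R2.
Swap R3 and R4.
R3 ← R3 / (9).
R1 ← R1 − 1·R3.
R2 ← R2 − 4·R3.
Rank is 3 with 4 unknowns, leaving x4 free.

infinitely many solutions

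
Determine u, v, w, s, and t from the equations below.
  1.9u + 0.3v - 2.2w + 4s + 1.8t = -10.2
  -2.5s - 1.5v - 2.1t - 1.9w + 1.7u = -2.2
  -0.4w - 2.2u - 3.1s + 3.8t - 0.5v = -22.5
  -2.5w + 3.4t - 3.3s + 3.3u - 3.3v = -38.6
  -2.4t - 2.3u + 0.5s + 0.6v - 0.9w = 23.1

Row-reduce the augmented matrix:
R1 ← R1 / (19/10).
R2 ← R2 − 17/10·R1.
R3 ← R3 + 11/5·R1.
R4 ← R4 − 33/10·R1.
R5 ← R5 + 23/10·R1.
R2 ← R2 / (-168/95).
R1 ← R1 − 3/19·R2.
R3 ← R3 + 29/190·R2.
R4 ← R4 + 363/95·R2.
R5 ← R5 − 183/190·R2.
R3 ← R3 / (-9923/3360).
R1 ← R1 + 129/112·R3.
R2 ← R2 + 13/336·R3.
R4 ← R4 − 657/560·R3.
R5 ← R5 + 3949/1120·R3.
R4 ← R4 / (183792/49615).
R1 ← R1 − 7547/9923·R4.
R2 ← R2 − 33843/9923·R4.
R3 ← R3 + 6909/9923·R4.
R5 ← R5 + 42043/99230·R4.
R5 ← R5 / (-30947681/3675840).
R1 ← R1 + 1474751/367584·R5.
R2 ← R2 + 966237/122528·R5.
R3 ← R3 + 1387/17504·R5.
R4 ← R4 − 1067303/367584·R5.
Reading off the reduced rows gives u = -5, v = -5, w = 2, s = 4, t = -6.

u = -5, v = -5, w = 2, s = 4, t = -6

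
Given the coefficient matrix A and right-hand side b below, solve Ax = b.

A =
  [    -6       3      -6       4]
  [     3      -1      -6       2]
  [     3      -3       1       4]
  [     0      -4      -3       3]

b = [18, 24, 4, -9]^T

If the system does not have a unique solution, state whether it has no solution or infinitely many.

x_1 = 4, x_2 = 6, x_3 = -2, x_4 = 3

Row-reduce the augmented matrix:
R1 ← R1 / (-6).
R2 ← R2 − 3·R1.
R3 ← R3 − 3·R1.
R2 ← R2 / (1/2).
R1 ← R1 + 1/2·R2.
R3 ← R3 + 3/2·R2.
R4 ← R4 + 4·R2.
R3 ← R3 / (-29).
R1 ← R1 + 8·R3.
R2 ← R2 + 18·R3.
R4 ← R4 + 75·R3.
R4 ← R4 / (-335/29).
R1 ← R1 + 142/87·R4.
R2 ← R2 + 92/29·R4.
R3 ← R3 + 18/29·R4.
Reading off the reduced rows gives x_1 = 4, x_2 = 6, x_3 = -2, x_4 = 3.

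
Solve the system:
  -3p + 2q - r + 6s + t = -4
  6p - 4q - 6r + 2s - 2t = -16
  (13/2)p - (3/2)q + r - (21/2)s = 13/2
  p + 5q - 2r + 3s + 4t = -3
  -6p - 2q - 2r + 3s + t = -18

infinitely many solutions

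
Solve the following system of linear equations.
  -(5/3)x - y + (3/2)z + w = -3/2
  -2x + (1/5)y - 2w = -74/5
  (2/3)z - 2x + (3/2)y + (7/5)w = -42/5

infinitely many solutions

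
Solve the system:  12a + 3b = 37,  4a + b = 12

no solution

Row-reduce:
R1 ← R1 / (12).
R2 ← R2 − 4·R1.
Row 2 reduces to 0 = -1/3, a contradiction. The system is inconsistent.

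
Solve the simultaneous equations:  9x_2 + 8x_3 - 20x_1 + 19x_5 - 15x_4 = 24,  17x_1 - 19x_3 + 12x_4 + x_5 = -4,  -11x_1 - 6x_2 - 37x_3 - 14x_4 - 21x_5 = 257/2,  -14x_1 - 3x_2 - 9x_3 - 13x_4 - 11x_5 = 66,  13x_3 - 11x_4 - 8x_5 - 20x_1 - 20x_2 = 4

no solution

Row-reduce:
R1 ← R1 / (-20).
R2 ← R2 − 17·R1.
R3 ← R3 + 11·R1.
R4 ← R4 + 14·R1.
R5 ← R5 + 20·R1.
R2 ← R2 / (153/20).
R1 ← R1 + 9/20·R2.
R3 ← R3 + 219/20·R2.
R4 ← R4 + 93/10·R2.
R5 ← R5 + 29·R2.
R3 ← R3 / (-3002/51).
R1 ← R1 + 19/17·R3.
R2 ← R2 + 244/153·R3.
R4 ← R4 + 1501/51·R3.
R5 ← R5 + 6311/153·R3.
Swap R4 and R5.
R4 ← R4 / (26741/4503).
R1 ← R1 − 66/79·R4.
R2 ← R2 − 391/4503·R4.
R3 ← R3 − 174/1501·R4.
Row 5 reduces to 0 = -1/4, a contradiction. The system is inconsistent.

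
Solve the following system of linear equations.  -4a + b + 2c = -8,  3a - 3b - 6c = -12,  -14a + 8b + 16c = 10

no solution

Row-reduce:
R1 ← R1 / (-4).
R2 ← R2 − 3·R1.
R3 ← R3 + 14·R1.
R2 ← R2 / (-9/4).
R1 ← R1 + 1/4·R2.
R3 ← R3 − 9/2·R2.
Row 3 reduces to 0 = 2, a contradiction. The system is inconsistent.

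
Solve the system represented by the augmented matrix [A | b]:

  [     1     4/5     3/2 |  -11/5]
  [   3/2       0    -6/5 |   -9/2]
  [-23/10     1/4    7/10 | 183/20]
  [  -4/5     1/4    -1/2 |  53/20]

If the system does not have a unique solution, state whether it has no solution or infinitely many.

no solution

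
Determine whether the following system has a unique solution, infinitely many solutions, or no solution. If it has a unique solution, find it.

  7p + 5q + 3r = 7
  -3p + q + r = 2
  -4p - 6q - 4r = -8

Row-reduce:
R1 ← R1 / (7).
R2 ← R2 + 3·R1.
R3 ← R3 + 4·R1.
R2 ← R2 / (22/7).
R1 ← R1 − 5/7·R2.
R3 ← R3 + 22/7·R2.
Row 3 reduces to 0 = 1, a contradiction. The system is inconsistent.

no solution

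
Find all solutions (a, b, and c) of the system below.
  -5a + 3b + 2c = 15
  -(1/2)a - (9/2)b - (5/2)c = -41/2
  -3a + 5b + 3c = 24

Row-reduce:
R1 ← R1 / (-5).
R2 ← R2 + 1/2·R1.
R3 ← R3 + 3·R1.
R2 ← R2 / (-24/5).
R1 ← R1 + 3/5·R2.
R3 ← R3 − 16/5·R2.
Row 3 reduces to 0 = 1/3, a contradiction. The system is inconsistent.

no solution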